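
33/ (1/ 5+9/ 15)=165/ 4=41.25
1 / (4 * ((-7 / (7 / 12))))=-1 / 48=-0.02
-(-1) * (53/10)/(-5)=-53/50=-1.06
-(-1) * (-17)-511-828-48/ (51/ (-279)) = -18588/ 17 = -1093.41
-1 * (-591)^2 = -349281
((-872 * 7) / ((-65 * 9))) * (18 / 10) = 6104 / 325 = 18.78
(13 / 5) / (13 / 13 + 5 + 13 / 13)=13 / 35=0.37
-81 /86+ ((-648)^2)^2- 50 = 15163465748195 /86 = 176319369165.06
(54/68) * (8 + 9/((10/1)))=7.07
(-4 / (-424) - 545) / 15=-57769 / 1590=-36.33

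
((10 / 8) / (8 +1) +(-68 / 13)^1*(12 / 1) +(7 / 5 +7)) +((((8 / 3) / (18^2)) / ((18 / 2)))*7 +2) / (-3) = -93650251 / 1705860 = -54.90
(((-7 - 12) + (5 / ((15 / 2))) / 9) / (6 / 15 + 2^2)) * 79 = -201845 / 594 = -339.81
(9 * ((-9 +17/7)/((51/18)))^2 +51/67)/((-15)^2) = 0.22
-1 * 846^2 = -715716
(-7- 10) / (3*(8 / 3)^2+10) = -51 / 94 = -0.54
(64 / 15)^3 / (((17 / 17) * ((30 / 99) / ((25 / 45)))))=1441792 / 10125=142.40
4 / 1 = 4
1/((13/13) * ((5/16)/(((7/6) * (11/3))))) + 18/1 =1426/45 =31.69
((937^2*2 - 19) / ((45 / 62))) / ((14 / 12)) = 217733956 / 105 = 2073656.72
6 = 6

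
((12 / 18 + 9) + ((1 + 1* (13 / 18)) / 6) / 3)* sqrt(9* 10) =3163* sqrt(10) / 108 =92.61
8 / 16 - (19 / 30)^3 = 6641 / 27000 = 0.25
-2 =-2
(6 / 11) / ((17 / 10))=60 / 187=0.32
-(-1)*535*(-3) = -1605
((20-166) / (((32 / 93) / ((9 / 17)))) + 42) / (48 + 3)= -3.58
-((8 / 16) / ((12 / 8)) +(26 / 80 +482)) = -57919 / 120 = -482.66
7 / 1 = 7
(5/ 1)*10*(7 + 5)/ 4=150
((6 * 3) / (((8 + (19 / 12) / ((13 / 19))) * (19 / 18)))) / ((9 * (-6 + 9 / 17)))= -31824 / 947701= -0.03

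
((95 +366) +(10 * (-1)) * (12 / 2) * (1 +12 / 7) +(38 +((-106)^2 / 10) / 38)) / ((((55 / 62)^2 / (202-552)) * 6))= -27108.98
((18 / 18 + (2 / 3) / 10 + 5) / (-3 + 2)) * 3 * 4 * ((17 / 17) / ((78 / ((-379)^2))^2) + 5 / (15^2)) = -246887451.48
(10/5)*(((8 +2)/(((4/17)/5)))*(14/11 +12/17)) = 9250/11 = 840.91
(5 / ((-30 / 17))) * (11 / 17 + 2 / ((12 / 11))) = -253 / 36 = -7.03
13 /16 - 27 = -419 /16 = -26.19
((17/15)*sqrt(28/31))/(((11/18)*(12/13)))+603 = 221*sqrt(217)/1705+603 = 604.91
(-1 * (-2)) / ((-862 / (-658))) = 658 / 431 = 1.53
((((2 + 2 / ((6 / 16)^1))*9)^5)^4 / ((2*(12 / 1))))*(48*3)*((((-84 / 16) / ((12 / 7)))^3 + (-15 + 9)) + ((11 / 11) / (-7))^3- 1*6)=-206155000899876761205355335925311540079104 / 343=-601034988046287933543310000000000000000.00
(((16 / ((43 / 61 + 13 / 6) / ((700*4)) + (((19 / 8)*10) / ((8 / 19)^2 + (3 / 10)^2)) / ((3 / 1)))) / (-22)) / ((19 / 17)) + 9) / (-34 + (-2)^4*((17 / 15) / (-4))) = -8243703458400285 / 35381630263641398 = -0.23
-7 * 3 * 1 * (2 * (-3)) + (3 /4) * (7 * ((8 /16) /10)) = 126.26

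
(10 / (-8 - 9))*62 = -36.47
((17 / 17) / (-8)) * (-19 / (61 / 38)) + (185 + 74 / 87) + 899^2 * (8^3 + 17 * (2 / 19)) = 167481739019153 / 403332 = 415245353.75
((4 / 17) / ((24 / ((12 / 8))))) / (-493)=-1 / 33524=-0.00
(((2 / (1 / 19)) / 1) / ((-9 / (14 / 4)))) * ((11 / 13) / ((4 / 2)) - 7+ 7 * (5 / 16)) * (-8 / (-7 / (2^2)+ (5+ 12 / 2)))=-242858 / 4329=-56.10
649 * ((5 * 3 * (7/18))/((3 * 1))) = 22715/18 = 1261.94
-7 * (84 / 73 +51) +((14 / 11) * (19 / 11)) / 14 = -364.90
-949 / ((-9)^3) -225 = -223.70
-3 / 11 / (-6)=1 / 22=0.05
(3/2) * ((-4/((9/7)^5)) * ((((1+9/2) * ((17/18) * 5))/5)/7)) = -448987/354294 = -1.27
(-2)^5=-32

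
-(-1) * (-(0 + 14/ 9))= -1.56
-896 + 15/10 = -1789/2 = -894.50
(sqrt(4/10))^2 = 2/5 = 0.40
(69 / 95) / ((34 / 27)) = 1863 / 3230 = 0.58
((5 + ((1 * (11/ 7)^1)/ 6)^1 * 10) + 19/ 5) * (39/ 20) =15587/ 700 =22.27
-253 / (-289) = 253 / 289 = 0.88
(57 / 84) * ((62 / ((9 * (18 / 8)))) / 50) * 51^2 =170221 / 1575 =108.08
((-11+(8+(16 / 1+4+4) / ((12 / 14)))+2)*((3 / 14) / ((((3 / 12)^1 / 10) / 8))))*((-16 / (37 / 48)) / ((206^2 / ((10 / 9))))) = -2764800 / 2747731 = -1.01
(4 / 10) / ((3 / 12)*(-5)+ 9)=8 / 155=0.05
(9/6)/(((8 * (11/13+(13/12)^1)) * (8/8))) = 117/1204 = 0.10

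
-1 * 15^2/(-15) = 15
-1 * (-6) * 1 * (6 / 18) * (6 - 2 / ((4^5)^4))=3298534883327 / 274877906944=12.00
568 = 568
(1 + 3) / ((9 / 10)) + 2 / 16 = 329 / 72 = 4.57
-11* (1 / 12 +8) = -1067 / 12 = -88.92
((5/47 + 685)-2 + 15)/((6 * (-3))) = -10937/282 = -38.78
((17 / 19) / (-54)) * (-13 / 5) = 221 / 5130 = 0.04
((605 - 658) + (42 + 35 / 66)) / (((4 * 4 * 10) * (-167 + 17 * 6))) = 691 / 686400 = 0.00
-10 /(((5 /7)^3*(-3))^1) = 686 /75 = 9.15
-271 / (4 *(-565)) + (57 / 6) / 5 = 913 / 452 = 2.02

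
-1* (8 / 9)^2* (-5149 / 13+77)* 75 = 6636800 / 351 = 18908.26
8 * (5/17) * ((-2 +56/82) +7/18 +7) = 89620/6273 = 14.29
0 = 0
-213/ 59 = -3.61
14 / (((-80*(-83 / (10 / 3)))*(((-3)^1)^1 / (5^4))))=-4375 / 2988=-1.46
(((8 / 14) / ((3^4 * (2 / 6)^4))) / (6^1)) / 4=1 / 42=0.02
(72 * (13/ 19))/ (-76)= -0.65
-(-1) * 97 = 97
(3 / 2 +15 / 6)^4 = 256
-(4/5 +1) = -9/5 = -1.80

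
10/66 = 5/33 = 0.15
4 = 4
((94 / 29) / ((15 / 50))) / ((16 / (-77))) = -18095 / 348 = -52.00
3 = 3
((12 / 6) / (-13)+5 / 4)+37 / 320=5041 / 4160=1.21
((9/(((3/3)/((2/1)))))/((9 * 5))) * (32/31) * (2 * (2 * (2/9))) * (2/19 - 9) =-86528/26505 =-3.26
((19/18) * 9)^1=19/2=9.50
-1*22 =-22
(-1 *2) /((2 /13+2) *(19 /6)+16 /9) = -117 /503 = -0.23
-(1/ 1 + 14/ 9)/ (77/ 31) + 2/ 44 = -1363/ 1386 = -0.98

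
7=7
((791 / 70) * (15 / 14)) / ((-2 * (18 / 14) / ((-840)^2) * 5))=-664440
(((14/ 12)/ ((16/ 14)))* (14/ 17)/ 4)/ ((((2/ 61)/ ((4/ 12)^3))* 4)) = 0.06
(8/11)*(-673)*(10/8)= -6730/11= -611.82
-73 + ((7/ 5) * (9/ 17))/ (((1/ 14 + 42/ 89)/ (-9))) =-4907267/ 57545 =-85.28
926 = 926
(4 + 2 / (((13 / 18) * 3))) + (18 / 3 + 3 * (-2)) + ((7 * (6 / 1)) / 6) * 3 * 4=1156 / 13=88.92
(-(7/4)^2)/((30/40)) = -49/12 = -4.08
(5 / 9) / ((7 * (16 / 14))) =5 / 72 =0.07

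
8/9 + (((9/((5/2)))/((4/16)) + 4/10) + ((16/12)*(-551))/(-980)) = 36247/2205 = 16.44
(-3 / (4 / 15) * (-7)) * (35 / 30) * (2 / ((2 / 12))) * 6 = 6615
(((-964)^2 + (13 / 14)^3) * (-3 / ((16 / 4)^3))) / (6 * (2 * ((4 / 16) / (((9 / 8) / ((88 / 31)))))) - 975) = 711447327459 / 15800347136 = 45.03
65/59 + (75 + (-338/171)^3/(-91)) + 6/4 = 320859025481/4130174286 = 77.69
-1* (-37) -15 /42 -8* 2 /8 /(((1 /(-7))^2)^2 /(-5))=336653 /14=24046.64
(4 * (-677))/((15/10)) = -5416/3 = -1805.33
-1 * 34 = -34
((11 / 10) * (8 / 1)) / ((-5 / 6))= -264 / 25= -10.56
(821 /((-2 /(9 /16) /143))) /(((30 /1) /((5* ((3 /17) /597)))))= -352209 /216512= -1.63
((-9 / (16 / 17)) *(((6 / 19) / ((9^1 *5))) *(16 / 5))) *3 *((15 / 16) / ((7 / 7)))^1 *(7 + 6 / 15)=-16983 / 3800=-4.47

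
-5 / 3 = -1.67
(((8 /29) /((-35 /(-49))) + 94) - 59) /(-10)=-5131 /1450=-3.54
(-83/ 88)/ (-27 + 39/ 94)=0.04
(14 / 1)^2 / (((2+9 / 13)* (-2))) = -36.40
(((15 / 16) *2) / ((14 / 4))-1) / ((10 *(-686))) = 13 / 192080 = 0.00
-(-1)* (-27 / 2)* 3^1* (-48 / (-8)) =-243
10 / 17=0.59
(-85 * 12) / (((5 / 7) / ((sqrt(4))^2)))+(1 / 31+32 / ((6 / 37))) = -512861 / 93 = -5514.63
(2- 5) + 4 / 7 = -17 / 7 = -2.43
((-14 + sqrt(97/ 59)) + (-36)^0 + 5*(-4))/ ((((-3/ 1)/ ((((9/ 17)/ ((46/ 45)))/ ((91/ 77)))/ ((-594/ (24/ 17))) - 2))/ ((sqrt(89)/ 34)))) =86456*sqrt(89)*(-1947 + sqrt(5723))/ 260010699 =-5.87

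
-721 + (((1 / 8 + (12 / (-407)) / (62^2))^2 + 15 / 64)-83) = -122957940634520 / 152980330129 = -803.75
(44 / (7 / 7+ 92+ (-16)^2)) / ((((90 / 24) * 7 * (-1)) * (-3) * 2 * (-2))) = -44 / 109935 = -0.00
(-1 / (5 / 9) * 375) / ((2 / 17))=-11475 / 2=-5737.50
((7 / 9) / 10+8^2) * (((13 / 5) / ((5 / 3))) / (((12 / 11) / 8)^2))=5375.70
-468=-468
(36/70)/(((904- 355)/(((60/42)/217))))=4/648613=0.00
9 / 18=1 / 2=0.50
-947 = -947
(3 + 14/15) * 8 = 472/15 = 31.47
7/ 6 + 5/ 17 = 149/ 102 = 1.46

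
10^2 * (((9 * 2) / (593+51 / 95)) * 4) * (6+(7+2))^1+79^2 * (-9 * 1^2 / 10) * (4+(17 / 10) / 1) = -89750639169 / 2819300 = -31834.37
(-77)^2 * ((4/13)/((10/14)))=166012/65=2554.03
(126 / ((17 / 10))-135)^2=1071225 / 289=3706.66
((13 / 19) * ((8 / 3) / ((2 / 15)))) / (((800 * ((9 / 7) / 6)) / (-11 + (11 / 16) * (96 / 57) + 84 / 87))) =-445081 / 628140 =-0.71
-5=-5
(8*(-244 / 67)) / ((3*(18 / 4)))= -3904 / 1809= -2.16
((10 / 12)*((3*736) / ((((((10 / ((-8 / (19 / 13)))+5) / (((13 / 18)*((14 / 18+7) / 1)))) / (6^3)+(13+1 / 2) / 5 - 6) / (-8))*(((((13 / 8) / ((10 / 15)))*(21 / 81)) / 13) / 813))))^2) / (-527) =-289516824409278857084928000 / 22809555950423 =-12692786525022.63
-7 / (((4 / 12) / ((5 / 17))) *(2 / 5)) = -15.44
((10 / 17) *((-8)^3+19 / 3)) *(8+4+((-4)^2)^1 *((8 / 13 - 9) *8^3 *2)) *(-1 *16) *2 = -1307466377.07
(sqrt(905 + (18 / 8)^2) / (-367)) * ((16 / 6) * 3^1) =-2 * sqrt(14561) / 367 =-0.66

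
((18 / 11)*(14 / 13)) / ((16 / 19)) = 1197 / 572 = 2.09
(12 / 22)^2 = 0.30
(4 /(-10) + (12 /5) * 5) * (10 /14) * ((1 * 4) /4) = 58 /7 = 8.29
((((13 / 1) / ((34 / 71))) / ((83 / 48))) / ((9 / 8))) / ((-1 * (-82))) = 29536 / 173553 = 0.17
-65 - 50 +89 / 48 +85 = -1351 / 48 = -28.15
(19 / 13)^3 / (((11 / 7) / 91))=336091 / 1859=180.79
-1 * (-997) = 997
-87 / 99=-29 / 33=-0.88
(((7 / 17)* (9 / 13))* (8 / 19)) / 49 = 72 / 29393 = 0.00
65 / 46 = 1.41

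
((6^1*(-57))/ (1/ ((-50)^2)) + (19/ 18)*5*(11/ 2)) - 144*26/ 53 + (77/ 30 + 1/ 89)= -725979443761/ 849060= -855039.04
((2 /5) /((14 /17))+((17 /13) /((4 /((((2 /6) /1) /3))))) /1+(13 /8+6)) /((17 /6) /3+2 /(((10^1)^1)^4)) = 33362125 /3868319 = 8.62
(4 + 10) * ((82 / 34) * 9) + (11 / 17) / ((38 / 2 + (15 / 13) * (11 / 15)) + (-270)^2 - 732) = 4847991515 / 15953514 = 303.88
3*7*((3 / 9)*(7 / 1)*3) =147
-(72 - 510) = 438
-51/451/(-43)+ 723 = 14021190/19393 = 723.00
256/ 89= 2.88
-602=-602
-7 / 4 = -1.75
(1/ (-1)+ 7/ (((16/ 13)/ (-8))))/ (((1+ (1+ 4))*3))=-31/ 12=-2.58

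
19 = 19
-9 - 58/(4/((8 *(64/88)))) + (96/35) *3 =-32777/385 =-85.14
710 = 710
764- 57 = 707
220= 220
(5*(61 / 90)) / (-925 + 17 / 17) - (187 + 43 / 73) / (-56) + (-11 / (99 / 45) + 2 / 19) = -35724013 / 23068584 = -1.55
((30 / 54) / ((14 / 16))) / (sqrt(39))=40 * sqrt(39) / 2457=0.10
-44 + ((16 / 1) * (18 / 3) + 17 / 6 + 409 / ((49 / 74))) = 197717 / 294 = 672.51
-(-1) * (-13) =-13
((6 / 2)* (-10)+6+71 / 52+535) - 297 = 11199 / 52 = 215.37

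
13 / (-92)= -13 / 92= -0.14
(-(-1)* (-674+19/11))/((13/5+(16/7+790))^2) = -9058875/8514088451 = -0.00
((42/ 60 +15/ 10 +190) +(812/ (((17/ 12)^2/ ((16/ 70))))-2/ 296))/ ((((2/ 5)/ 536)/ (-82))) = -334474626602/ 10693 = -31279774.30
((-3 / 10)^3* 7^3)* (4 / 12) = -3087 / 1000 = -3.09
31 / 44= 0.70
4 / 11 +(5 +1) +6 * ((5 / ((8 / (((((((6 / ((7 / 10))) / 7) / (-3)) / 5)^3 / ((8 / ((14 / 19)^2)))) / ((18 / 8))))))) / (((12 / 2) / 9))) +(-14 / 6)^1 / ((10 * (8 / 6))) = 2360155003 / 381374840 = 6.19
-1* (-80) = 80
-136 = -136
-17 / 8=-2.12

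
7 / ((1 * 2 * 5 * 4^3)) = 7 / 640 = 0.01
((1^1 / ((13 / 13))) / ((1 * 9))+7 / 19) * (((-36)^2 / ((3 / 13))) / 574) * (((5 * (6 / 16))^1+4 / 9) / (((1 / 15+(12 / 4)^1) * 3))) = 10855 / 9177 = 1.18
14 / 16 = 7 / 8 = 0.88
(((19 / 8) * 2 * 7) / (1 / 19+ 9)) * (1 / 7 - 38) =-95665 / 688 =-139.05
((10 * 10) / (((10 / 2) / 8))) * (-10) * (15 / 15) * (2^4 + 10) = -41600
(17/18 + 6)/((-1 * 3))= -125/54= -2.31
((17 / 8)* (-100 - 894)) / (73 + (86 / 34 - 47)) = -143633 / 1940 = -74.04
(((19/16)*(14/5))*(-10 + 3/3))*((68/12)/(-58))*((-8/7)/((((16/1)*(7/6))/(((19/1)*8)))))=-55233/2030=-27.21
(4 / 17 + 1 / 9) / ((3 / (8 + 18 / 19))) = 530 / 513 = 1.03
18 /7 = 2.57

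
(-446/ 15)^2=198916/ 225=884.07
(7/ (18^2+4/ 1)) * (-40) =-35/ 41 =-0.85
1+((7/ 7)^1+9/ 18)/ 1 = 5/ 2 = 2.50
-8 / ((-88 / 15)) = 15 / 11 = 1.36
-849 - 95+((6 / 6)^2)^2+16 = -927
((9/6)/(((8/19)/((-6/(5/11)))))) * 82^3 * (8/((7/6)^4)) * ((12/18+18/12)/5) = -2912241968064/60025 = -48517150.65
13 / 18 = 0.72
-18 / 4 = -9 / 2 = -4.50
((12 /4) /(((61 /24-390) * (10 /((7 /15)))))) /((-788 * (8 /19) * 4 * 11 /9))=3591 /16120746400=0.00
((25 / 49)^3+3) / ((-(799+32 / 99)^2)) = -3612374172 / 736721766179161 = -0.00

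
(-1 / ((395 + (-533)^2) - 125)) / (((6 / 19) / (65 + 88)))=-57 / 33454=-0.00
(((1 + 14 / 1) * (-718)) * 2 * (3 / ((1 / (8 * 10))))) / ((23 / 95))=-491112000 / 23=-21352695.65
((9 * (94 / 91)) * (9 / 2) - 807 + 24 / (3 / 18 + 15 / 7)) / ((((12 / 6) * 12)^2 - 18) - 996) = 1110397 / 644371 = 1.72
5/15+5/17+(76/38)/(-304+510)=3347/5253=0.64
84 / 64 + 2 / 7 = 179 / 112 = 1.60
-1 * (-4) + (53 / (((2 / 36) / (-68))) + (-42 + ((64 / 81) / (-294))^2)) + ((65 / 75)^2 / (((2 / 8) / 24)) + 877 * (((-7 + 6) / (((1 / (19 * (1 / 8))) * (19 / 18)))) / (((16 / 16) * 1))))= -947226001663469 / 14177664900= -66811.14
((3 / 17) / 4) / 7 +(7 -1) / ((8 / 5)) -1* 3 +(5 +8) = 1637 / 119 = 13.76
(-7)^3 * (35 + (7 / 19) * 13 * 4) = -352947 / 19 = -18576.16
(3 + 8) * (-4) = -44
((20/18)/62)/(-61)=-5/17019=-0.00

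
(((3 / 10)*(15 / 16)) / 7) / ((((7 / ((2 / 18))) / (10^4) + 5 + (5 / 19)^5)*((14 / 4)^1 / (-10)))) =-139280568750 / 6075617517613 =-0.02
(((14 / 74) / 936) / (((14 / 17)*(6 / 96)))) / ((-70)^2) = 17 / 21212100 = 0.00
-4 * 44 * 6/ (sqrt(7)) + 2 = 2 - 1056 * sqrt(7)/ 7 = -397.13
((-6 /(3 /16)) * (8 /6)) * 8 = -1024 /3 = -341.33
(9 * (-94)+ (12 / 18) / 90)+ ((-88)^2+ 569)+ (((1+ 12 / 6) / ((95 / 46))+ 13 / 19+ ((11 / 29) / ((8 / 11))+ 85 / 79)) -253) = 67863113423 / 9402264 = 7217.74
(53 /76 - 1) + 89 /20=394 /95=4.15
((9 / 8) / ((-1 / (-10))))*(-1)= -45 / 4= -11.25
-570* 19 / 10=-1083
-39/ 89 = -0.44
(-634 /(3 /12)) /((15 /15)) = -2536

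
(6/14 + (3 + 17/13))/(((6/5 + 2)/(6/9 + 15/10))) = 2155/672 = 3.21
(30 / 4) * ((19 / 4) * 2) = 285 / 4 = 71.25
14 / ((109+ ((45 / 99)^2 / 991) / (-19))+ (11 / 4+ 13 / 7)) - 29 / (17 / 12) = -2506877828516 / 123204103893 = -20.35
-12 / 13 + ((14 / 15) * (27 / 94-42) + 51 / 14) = -1548793 / 42770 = -36.21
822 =822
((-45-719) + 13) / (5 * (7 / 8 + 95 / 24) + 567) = -4506 / 3547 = -1.27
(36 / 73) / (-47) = -36 / 3431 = -0.01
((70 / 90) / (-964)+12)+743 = 755.00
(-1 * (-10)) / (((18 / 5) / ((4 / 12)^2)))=25 / 81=0.31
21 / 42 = 1 / 2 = 0.50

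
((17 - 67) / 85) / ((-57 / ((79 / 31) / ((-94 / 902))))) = -356290 / 1411833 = -0.25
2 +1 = 3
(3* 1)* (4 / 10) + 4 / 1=26 / 5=5.20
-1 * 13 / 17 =-13 / 17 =-0.76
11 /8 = 1.38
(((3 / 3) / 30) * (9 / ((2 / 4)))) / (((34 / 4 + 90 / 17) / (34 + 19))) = 5406 / 2345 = 2.31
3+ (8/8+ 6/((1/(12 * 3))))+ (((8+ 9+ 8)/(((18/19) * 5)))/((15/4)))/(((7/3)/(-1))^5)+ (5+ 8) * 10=5882108/16807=349.98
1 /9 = 0.11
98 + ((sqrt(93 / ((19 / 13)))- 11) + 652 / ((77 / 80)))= sqrt(22971) / 19 + 58859 / 77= 772.38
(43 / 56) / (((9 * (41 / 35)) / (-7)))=-1505 / 2952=-0.51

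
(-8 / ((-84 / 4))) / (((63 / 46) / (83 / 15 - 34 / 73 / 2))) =2135872 / 1448685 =1.47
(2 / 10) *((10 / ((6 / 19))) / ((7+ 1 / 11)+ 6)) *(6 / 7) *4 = 209 / 126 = 1.66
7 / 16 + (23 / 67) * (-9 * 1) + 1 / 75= -212153 / 80400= -2.64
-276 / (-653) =276 / 653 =0.42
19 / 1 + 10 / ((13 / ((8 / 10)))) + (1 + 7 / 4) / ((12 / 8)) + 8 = 2297 / 78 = 29.45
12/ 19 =0.63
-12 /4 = -3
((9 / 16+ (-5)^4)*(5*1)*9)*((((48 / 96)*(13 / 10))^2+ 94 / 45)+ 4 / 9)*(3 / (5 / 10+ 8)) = 319517307 / 10880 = 29367.40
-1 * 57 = -57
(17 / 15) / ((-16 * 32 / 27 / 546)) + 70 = 47831 / 1280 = 37.37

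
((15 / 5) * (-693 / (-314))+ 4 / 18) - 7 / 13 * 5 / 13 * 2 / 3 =3202351 / 477594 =6.71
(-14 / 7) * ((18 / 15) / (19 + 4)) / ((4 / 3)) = -9 / 115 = -0.08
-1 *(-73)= 73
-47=-47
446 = 446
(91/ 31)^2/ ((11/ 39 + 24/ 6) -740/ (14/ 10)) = -2260713/ 137548891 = -0.02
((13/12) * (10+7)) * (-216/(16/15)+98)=-46189/24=-1924.54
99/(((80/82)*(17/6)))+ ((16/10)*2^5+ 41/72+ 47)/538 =118526537/3292560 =36.00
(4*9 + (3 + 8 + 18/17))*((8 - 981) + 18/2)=-787588/17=-46328.71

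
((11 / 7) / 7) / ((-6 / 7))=-11 / 42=-0.26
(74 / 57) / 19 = 74 / 1083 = 0.07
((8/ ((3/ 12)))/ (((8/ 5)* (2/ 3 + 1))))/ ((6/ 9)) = 18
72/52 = 18/13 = 1.38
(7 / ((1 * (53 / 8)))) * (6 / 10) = 168 / 265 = 0.63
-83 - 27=-110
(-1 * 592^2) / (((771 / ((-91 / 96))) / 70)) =69764240 / 2313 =30161.80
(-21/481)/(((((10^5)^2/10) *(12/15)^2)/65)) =-21/4736000000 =-0.00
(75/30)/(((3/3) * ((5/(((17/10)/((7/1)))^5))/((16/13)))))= 1419857/2731137500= 0.00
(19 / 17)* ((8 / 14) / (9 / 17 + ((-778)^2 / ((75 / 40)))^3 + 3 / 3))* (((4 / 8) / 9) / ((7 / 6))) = 42750 / 47289263330914324385267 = 0.00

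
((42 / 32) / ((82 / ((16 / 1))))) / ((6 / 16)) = 28 / 41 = 0.68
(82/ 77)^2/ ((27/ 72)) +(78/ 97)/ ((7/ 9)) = 7001606/ 1725339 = 4.06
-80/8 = -10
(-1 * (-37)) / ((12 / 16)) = 148 / 3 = 49.33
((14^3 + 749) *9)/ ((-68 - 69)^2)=31437/ 18769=1.67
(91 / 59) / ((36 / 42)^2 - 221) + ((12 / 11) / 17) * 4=29731943 / 119079169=0.25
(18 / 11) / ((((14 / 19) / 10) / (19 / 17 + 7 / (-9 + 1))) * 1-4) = -2565 / 5794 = -0.44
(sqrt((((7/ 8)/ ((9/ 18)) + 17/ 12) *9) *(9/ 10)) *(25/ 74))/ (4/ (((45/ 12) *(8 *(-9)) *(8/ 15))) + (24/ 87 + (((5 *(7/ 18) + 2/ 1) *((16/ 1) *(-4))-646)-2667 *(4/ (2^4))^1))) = -3915 *sqrt(285)/ 60450748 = -0.00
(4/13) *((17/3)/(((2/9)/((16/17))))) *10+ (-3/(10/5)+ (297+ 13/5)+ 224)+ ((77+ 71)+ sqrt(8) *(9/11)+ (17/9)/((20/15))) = 18 *sqrt(2)/11+ 581383/780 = 747.68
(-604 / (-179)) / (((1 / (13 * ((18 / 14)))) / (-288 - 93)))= -26924508 / 1253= -21488.04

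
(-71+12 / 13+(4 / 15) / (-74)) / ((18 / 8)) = -31.15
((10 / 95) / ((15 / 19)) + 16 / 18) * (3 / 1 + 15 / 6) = 253 / 45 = 5.62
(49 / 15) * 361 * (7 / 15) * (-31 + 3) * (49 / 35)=-24269308 / 1125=-21572.72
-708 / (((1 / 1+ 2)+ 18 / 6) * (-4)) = 59 / 2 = 29.50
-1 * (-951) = 951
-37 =-37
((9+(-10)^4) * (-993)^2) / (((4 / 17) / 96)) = 4026700691928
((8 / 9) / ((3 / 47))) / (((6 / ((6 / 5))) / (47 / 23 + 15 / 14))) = 188564 / 21735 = 8.68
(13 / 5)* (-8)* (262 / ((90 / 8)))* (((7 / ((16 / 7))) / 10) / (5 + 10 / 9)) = -166894 / 6875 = -24.28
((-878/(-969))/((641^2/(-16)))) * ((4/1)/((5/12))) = -224768/663572815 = -0.00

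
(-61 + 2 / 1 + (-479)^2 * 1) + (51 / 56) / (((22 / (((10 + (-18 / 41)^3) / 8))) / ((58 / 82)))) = 3194225186769487 / 13925350208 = 229382.04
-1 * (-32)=32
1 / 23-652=-14995 / 23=-651.96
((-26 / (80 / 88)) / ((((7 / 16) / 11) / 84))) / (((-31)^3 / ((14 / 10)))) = 2114112 / 744775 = 2.84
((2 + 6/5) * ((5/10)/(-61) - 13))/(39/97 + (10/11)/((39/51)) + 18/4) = -352212432/51536765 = -6.83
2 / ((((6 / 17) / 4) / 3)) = 68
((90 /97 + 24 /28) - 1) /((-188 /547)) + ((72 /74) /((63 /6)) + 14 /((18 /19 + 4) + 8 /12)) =57142699 /188924960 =0.30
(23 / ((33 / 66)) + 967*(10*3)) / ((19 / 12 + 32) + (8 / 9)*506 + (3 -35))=1046016 / 16249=64.37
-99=-99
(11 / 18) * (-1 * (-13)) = 143 / 18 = 7.94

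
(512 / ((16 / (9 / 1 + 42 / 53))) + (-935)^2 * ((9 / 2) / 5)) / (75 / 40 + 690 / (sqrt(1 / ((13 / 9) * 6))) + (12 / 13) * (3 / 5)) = -9132716398260 / 19711104298681 + 864824133992000 * sqrt(78) / 19711104298681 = 387.03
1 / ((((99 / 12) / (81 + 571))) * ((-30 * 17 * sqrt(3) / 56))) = -73024 * sqrt(3) / 25245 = -5.01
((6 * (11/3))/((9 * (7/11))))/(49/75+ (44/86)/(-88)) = 1040600/175413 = 5.93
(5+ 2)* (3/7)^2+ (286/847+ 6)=587/77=7.62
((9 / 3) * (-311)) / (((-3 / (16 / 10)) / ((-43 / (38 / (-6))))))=3378.44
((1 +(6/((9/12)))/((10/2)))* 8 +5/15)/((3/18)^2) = 760.80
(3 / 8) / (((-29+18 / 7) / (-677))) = 14217 / 1480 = 9.61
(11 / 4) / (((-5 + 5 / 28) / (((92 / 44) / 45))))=-161 / 6075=-0.03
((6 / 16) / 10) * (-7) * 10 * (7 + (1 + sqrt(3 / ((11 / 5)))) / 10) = -1491 / 80 - 21 * sqrt(165) / 880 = -18.94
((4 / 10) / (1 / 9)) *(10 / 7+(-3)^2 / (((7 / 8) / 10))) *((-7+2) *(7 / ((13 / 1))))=-13140 / 13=-1010.77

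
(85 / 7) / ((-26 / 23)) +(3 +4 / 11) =-7.38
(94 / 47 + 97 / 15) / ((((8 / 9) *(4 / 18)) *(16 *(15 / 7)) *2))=8001 / 12800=0.63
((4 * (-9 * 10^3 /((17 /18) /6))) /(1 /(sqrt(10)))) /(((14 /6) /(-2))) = 23328000 * sqrt(10) /119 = 619912.72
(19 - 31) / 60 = -1 / 5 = -0.20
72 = 72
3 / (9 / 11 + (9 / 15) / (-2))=110 / 19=5.79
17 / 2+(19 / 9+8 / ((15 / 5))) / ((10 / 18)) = 17.10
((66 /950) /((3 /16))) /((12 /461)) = 20284 /1425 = 14.23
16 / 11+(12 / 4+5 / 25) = 256 / 55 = 4.65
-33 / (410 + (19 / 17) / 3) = -1683 / 20929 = -0.08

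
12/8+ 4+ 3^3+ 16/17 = 1137/34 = 33.44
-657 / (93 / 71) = -15549 / 31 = -501.58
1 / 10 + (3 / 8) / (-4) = 1 / 160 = 0.01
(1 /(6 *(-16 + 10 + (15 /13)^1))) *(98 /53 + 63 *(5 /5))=-6383 /2862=-2.23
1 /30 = 0.03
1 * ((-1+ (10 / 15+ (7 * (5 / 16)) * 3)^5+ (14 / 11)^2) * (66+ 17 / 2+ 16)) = 110185628389935407 / 61662560256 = 1786912.97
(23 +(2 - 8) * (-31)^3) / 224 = 178769 / 224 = 798.08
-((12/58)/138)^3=-1/296740963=-0.00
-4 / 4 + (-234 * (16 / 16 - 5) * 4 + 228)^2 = 15776783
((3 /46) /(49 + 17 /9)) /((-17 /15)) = -405 /358156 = -0.00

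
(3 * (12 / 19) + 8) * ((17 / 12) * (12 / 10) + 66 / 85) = 39574 / 1615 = 24.50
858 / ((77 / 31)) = 2418 / 7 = 345.43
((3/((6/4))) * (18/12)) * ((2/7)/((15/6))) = 12/35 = 0.34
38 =38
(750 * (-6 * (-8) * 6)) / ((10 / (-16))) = -345600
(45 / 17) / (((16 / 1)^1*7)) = 45 / 1904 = 0.02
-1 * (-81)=81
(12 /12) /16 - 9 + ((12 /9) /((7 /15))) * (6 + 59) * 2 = 362.49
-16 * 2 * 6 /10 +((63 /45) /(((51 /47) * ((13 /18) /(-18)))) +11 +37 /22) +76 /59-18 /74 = -1996920353 /53068730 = -37.63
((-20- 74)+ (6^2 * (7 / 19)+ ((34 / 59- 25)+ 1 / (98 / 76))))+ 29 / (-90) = -517631971 / 4943610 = -104.71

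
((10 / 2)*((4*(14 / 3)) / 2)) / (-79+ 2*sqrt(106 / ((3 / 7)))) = -2212 / 3151 - 56*sqrt(2226) / 9453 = -0.98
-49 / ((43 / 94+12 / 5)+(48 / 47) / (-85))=-78302 / 4547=-17.22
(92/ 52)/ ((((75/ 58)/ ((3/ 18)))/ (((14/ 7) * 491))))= 654994/ 2925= 223.93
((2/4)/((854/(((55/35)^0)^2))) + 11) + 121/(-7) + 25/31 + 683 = 35873399/52948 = 677.52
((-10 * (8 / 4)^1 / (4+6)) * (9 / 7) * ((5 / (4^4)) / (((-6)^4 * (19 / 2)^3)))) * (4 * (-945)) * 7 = 525 / 438976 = 0.00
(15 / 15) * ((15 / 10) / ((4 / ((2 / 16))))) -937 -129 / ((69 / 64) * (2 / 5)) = -1236.08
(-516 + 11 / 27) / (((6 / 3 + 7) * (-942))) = 13921 / 228906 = 0.06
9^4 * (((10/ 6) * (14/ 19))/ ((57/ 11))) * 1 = 561330/ 361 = 1554.93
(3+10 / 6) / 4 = 1.17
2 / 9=0.22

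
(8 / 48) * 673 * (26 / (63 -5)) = 8749 / 174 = 50.28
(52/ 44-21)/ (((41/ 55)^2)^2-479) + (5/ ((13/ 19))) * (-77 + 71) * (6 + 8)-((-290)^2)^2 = -201377795768492162985/ 28472103491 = -7072810613.80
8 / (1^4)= 8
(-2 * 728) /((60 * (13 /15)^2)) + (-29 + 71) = 9.69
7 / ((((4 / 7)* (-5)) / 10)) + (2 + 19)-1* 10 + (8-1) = -13 / 2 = -6.50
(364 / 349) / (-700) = -13 / 8725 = -0.00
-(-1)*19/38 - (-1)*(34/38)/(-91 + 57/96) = 53879/109934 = 0.49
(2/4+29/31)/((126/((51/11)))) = 1513/28644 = 0.05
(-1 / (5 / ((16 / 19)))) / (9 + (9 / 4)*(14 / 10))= -64 / 4617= -0.01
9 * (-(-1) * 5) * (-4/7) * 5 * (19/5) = -3420/7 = -488.57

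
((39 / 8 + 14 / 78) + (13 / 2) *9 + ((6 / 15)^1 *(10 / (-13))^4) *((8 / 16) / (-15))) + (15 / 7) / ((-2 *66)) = 1117782957 / 17593576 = 63.53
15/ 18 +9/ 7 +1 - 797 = -33343/ 42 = -793.88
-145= -145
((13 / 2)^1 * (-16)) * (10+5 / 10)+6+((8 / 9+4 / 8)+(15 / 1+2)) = -19217 / 18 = -1067.61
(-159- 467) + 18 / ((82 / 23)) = -25459 / 41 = -620.95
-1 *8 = -8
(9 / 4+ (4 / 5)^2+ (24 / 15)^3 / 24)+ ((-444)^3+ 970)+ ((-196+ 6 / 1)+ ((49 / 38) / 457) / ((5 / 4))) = -1140003238404947 / 13024500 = -87527600.94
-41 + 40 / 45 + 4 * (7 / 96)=-2867 / 72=-39.82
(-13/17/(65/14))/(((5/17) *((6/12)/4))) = -112/25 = -4.48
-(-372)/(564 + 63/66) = 2728/4143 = 0.66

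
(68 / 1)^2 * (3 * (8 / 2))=55488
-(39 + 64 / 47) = -1897 / 47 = -40.36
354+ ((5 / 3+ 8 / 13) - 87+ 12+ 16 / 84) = 25614 / 91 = 281.47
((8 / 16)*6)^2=9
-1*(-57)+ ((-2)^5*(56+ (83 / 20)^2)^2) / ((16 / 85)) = -14582461857 / 16000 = -911403.87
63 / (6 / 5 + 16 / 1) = 3.66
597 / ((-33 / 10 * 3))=-1990 / 33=-60.30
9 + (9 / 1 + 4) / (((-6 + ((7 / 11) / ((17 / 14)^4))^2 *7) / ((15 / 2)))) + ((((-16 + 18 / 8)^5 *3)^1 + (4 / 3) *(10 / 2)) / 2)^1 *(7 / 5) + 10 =-14452581189678511910663 / 14002803474302976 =-1032120.55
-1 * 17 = -17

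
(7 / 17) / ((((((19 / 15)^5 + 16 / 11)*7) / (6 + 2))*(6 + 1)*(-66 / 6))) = -6075000 / 4687063591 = -0.00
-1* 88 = -88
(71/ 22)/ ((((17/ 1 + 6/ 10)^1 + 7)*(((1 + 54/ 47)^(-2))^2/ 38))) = 701887404745/ 6602208393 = 106.31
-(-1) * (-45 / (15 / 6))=-18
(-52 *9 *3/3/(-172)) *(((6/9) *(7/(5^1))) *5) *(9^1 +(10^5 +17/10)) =273029211/215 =1269903.31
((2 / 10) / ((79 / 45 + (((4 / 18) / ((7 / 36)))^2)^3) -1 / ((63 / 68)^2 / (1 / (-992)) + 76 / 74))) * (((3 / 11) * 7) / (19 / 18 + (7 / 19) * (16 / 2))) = 69155466546606048 / 2889127515912677171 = 0.02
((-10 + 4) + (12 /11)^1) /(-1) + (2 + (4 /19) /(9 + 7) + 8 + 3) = 14983 /836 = 17.92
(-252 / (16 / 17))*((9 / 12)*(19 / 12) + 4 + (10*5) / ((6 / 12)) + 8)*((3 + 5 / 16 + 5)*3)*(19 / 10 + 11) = -99832173651 / 10240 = -9749235.71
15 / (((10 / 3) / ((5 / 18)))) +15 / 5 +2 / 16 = 35 / 8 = 4.38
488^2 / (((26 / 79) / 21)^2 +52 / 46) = 7537550874336 / 35787427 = 210620.08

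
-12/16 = -0.75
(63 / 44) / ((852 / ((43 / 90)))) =301 / 374880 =0.00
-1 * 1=-1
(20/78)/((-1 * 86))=-5/1677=-0.00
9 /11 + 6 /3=31 /11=2.82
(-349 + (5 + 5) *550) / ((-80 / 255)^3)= -683285301 / 4096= -166817.70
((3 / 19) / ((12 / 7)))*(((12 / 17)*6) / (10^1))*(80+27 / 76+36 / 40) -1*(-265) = 164575751 / 613700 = 268.17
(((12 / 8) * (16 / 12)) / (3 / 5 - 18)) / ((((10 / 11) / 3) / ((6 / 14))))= -33 / 203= -0.16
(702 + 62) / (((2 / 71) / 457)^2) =201086291519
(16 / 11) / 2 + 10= 10.73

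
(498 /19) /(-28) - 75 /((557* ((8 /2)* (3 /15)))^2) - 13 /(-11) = 1781809123 /7262308592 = 0.25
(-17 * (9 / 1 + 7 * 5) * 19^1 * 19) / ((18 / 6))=-270028 / 3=-90009.33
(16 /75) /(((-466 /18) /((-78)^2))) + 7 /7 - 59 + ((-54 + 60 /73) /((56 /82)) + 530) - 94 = 1488274671 /5953150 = 250.00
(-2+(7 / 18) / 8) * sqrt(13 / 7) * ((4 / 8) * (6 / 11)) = -281 * sqrt(91) / 3696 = -0.73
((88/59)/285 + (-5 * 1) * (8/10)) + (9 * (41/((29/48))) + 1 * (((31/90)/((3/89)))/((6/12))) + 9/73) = 200979733442/320376195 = 627.32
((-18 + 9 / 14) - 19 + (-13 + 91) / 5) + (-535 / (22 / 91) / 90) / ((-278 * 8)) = -639490661 / 30824640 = -20.75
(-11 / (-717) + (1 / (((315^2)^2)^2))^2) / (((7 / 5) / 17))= 585718865427351116891440825269927978519688 / 3144088754630882626393734226769805908203125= 0.19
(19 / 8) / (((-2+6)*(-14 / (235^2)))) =-1049275 / 448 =-2342.13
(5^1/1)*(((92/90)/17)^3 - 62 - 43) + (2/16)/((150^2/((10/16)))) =-60170368611967/114610464000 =-525.00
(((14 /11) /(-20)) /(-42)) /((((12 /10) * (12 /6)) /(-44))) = -1 /36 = -0.03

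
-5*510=-2550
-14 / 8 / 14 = -1 / 8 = -0.12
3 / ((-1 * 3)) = -1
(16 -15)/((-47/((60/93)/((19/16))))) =-320/27683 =-0.01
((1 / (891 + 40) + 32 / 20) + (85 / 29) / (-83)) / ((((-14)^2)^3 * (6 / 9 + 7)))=3289443 / 121275156301180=0.00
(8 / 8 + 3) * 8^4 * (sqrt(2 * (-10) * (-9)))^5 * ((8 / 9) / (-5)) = -566231040 * sqrt(5) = -1266131096.41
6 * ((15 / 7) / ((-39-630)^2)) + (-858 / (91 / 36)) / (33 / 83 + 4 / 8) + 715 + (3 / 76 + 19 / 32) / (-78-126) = 2166973035837997 / 6433210783104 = 336.84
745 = 745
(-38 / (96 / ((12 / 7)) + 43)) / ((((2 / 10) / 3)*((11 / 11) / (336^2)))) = -7150080 / 11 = -650007.27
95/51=1.86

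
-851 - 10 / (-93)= -79133 / 93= -850.89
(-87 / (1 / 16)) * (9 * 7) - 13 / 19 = -1666237 / 19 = -87696.68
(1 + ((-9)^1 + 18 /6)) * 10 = -50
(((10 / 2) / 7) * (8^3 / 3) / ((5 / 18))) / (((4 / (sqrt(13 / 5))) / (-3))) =-2304 * sqrt(65) / 35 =-530.73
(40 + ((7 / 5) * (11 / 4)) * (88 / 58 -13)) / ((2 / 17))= -41497 / 1160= -35.77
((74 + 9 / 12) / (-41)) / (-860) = 299 / 141040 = 0.00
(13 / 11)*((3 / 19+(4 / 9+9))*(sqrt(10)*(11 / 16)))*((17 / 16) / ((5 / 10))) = 181441*sqrt(10) / 10944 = 52.43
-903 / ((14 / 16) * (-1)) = 1032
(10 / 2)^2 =25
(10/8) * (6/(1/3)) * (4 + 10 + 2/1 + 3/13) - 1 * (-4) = 9599/26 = 369.19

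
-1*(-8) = 8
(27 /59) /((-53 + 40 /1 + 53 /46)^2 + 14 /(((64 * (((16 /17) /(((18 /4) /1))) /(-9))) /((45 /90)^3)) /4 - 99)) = 8022418308 /2458362512393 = 0.00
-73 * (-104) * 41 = 311272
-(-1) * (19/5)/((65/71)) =1349/325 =4.15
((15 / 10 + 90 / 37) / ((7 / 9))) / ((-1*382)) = -2619 / 197876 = -0.01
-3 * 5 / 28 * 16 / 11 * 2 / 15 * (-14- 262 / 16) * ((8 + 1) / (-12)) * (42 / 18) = -243 / 44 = -5.52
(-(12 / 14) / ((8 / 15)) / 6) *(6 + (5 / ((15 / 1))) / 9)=-815 / 504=-1.62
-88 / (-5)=88 / 5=17.60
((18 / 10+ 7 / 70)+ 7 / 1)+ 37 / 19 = 2061 / 190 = 10.85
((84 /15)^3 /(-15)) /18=-0.65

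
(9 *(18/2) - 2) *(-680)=-53720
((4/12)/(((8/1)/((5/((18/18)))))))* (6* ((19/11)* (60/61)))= 1425/671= 2.12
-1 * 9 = -9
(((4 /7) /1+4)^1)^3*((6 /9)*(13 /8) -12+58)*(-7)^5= -226795520 /3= -75598506.67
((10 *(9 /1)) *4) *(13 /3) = 1560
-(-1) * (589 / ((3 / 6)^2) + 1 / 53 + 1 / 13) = 1623350 / 689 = 2356.10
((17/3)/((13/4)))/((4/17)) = 289/39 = 7.41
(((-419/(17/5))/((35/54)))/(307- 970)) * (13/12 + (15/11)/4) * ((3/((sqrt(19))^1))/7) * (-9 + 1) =-2835792 * sqrt(19)/38475437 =-0.32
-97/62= -1.56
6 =6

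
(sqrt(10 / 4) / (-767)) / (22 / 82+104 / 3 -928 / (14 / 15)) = 861 * sqrt(10) / 1267085534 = 0.00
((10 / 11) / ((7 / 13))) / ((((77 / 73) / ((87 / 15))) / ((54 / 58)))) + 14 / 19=1056680 / 112651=9.38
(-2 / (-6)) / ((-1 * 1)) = -1 / 3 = -0.33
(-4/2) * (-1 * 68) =136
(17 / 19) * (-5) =-4.47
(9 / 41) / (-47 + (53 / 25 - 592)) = -225 / 652802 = -0.00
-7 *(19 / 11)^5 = -17332693 / 161051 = -107.62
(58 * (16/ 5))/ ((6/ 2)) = 928/ 15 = 61.87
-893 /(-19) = 47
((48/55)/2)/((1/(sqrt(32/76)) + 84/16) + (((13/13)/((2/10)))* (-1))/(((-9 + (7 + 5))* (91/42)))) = 290784/2632685 - 16224* sqrt(38)/2632685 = 0.07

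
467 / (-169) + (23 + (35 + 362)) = 70513 / 169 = 417.24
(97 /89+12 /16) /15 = 131 /1068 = 0.12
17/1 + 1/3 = 52/3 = 17.33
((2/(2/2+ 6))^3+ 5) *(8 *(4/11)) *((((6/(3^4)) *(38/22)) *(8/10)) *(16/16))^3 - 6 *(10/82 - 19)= 57387652442415908/506582313323625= 113.28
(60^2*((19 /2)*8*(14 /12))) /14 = 22800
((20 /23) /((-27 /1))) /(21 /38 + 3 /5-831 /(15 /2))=3800 /12937293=0.00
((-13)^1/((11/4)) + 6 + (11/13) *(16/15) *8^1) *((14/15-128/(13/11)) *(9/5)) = -381448484/232375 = -1641.52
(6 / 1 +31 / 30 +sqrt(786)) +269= sqrt(786) +8281 / 30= 304.07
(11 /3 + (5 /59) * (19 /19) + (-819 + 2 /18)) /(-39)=432838 /20709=20.90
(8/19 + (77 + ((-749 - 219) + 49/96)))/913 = -1623485/1665312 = -0.97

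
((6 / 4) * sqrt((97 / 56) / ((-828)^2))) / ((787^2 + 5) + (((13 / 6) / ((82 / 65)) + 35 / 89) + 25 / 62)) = 113119 * sqrt(1358) / 1082897621104936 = 0.00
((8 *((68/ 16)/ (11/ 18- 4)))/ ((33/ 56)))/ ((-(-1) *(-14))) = 816/ 671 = 1.22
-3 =-3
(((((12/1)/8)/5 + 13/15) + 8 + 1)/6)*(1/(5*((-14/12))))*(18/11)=-183/385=-0.48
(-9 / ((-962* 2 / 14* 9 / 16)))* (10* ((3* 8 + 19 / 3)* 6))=211.89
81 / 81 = 1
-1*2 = -2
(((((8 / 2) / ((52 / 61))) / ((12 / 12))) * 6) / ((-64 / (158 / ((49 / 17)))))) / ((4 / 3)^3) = -6635763 / 652288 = -10.17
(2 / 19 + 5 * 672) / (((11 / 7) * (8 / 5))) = 1117235 / 836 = 1336.41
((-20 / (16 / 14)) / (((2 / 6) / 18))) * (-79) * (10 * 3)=2239650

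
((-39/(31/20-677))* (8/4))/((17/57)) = 520/1343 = 0.39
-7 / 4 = -1.75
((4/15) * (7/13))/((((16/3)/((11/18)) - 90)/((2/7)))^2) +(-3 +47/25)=-1527337576/1363696425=-1.12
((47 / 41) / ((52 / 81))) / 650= 0.00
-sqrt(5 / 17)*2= -2*sqrt(85) / 17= -1.08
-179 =-179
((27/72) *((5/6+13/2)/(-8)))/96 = -11/3072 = -0.00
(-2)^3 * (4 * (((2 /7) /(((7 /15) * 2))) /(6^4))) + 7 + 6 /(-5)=38317 /6615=5.79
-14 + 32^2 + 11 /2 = 2031 /2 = 1015.50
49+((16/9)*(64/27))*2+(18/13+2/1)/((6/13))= 15737/243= 64.76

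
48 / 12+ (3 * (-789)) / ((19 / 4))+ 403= -1735 / 19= -91.32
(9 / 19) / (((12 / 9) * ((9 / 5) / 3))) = 0.59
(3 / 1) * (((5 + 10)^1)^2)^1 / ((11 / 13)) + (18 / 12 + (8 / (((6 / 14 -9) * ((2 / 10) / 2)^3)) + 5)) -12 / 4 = -132.11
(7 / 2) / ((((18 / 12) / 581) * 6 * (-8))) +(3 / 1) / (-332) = -337669 / 11952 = -28.25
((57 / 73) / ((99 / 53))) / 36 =1007 / 86724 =0.01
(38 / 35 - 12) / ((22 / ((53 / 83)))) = -10123 / 31955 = -0.32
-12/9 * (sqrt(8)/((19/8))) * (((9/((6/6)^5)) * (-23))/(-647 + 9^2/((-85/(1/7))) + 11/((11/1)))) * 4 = -10510080 * sqrt(2)/7304569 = -2.03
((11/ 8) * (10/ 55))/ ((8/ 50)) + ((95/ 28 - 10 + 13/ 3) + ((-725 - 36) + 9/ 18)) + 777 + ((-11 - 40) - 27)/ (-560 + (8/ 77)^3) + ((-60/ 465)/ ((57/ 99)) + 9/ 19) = 51157195431857/ 3162233406192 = 16.18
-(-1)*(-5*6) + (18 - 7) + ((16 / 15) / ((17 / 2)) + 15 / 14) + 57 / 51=-59567 / 3570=-16.69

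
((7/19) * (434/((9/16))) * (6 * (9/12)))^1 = 24304/19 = 1279.16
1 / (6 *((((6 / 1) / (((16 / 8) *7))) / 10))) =35 / 9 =3.89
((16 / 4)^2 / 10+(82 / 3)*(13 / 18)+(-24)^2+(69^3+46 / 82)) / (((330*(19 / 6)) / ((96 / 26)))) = 29145707216 / 25064325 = 1162.84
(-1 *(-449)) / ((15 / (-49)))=-22001 / 15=-1466.73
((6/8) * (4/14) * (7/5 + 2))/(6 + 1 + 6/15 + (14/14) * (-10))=-51/182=-0.28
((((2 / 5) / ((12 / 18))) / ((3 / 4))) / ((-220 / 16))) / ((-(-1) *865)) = -0.00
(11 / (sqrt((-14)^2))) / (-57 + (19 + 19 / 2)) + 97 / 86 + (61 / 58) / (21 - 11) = 11996107 / 9951060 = 1.21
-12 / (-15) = 0.80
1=1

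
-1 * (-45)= 45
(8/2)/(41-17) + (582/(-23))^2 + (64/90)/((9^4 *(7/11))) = 1400456746481/2186584470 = 640.48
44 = 44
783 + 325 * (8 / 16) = 1891 / 2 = 945.50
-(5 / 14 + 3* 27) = -1139 / 14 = -81.36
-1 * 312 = -312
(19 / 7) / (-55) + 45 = 17306 / 385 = 44.95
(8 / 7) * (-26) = -208 / 7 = -29.71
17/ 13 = 1.31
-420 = -420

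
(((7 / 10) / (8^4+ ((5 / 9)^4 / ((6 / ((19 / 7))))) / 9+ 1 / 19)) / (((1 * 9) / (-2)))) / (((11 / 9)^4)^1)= -240458983506 / 14129351183267375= -0.00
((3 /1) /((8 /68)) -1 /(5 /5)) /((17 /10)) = 245 /17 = 14.41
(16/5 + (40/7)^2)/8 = 4.48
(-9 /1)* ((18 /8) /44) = -81 /176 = -0.46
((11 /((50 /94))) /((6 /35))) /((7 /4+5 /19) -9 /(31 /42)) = -4263182 /359775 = -11.85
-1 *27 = -27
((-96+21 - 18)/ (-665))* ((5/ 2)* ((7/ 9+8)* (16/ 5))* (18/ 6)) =19592/ 665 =29.46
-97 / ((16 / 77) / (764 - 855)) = 679679 / 16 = 42479.94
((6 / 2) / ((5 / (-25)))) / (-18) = 5 / 6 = 0.83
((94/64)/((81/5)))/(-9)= -235/23328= -0.01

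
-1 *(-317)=317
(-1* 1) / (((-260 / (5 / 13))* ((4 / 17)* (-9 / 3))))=-17 / 8112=-0.00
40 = 40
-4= -4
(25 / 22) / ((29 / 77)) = 175 / 58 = 3.02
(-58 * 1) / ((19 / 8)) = -464 / 19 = -24.42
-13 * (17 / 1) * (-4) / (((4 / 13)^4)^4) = 147057070629482744861 / 1073741824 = 136957569634.06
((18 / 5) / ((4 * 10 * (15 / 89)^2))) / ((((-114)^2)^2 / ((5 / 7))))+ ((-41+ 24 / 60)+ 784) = 439450544038321 / 591136056000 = 743.40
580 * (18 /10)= 1044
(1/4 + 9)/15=37/60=0.62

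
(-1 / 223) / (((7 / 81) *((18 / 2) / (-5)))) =45 / 1561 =0.03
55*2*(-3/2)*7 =-1155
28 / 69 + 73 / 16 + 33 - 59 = -23219 / 1104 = -21.03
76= 76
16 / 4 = 4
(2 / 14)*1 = 1 / 7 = 0.14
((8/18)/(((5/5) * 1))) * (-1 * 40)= -160/9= -17.78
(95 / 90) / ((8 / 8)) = 19 / 18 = 1.06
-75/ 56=-1.34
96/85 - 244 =-242.87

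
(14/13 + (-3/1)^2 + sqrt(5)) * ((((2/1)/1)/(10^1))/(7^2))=sqrt(5)/245 + 131/3185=0.05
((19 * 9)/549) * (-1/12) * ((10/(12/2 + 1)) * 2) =-95/1281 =-0.07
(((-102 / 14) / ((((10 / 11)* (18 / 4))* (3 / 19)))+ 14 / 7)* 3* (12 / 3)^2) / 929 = -46768 / 97545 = -0.48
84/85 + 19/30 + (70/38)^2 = 923297/184110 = 5.01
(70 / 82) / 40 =0.02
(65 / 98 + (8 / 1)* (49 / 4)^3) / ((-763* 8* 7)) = -5765061 / 16749376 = -0.34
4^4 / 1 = 256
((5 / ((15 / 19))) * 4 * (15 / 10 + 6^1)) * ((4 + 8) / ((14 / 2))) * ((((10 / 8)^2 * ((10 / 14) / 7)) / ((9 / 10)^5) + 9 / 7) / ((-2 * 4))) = -427627015 / 6751269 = -63.34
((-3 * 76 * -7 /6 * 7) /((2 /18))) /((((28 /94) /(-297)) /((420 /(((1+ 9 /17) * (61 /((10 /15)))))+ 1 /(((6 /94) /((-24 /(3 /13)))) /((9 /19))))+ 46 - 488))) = 16043156842482 /793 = 20230967014.48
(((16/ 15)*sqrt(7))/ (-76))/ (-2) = 0.02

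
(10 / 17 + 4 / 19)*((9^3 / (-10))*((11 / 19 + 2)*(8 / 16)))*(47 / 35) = -30939489 / 306850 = -100.83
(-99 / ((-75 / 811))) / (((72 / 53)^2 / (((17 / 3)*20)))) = 426004513 / 6480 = 65741.44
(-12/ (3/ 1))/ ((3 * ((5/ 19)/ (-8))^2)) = -92416/ 75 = -1232.21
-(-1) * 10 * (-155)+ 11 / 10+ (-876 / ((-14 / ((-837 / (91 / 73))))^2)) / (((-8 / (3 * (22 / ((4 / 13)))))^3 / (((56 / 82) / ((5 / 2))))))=381967013985605847 / 36001280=10609817594.97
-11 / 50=-0.22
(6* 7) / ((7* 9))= 2 / 3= 0.67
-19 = -19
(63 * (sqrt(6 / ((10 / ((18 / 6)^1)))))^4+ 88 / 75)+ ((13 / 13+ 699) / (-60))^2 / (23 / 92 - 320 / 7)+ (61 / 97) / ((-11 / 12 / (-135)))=90130385581 / 305615475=294.91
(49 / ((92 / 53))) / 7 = 371 / 92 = 4.03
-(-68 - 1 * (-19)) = 49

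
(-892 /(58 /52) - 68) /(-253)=25164 /7337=3.43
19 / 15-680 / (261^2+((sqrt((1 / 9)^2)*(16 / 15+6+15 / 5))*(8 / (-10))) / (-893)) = 774022786201 / 615924545685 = 1.26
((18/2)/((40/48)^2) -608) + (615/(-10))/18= -179537/300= -598.46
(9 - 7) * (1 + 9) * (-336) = -6720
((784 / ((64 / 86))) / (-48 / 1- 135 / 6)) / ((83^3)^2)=-2107 / 46098592645029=-0.00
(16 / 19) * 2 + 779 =14833 / 19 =780.68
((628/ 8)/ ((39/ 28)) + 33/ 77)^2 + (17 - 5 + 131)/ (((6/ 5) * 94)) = 45202248437/ 14011452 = 3226.09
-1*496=-496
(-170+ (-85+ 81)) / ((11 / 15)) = -2610 / 11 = -237.27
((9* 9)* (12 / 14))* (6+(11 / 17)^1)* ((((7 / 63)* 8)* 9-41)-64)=-5327046 / 119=-44765.09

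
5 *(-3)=-15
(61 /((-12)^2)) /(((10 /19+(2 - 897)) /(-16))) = 1159 /152955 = 0.01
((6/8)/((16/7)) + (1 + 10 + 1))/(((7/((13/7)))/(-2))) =-10257/1568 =-6.54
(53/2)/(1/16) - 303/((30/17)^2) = 98011/300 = 326.70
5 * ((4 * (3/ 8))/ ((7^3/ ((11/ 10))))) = 33/ 1372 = 0.02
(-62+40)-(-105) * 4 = 398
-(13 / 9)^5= -371293 / 59049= -6.29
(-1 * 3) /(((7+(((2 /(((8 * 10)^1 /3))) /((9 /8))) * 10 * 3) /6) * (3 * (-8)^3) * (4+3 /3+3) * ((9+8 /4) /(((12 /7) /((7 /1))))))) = 9 /12142592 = 0.00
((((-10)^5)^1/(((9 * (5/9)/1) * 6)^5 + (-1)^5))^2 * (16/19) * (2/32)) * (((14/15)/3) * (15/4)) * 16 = 560000000000/33657927229800057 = 0.00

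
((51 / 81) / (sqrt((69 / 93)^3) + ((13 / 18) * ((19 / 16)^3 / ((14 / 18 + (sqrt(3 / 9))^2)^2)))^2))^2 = 0.16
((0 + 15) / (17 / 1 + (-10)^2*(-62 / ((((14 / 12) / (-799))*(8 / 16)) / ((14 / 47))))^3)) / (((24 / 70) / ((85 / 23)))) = 0.00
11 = 11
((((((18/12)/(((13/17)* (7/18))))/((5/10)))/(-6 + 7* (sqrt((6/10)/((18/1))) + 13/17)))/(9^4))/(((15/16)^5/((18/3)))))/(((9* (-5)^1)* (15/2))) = -41213231104* sqrt(30)/5684052126796875 - 53334769664/2652557659171875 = -0.00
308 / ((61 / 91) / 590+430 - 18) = 16536520 / 22120341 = 0.75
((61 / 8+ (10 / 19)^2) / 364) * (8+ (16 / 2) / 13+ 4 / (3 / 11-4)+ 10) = 106688175 / 280153328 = 0.38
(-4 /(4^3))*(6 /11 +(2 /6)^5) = -1469 /42768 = -0.03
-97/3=-32.33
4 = 4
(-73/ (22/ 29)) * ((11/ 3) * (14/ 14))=-2117/ 6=-352.83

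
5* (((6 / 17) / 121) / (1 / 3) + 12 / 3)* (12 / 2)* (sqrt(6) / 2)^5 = 556605* sqrt(6) / 4114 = 331.40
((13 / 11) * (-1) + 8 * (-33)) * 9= -26253 / 11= -2386.64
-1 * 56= -56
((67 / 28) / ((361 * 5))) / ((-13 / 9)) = -603 / 657020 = -0.00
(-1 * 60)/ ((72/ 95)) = -475/ 6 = -79.17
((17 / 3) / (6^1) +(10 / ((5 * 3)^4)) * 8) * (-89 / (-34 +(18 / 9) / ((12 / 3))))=1704973 / 678375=2.51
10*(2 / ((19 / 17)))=340 / 19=17.89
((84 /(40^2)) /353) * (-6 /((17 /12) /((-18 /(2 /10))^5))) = 22320522000 /6001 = 3719467.09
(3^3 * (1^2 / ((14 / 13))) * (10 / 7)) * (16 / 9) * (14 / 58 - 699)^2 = 1281164651520 / 41209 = 31089438.02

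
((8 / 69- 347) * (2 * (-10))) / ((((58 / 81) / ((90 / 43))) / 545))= 316983172500 / 28681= 11052026.52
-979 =-979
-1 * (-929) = 929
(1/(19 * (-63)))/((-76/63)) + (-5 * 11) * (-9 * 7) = 5003461/1444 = 3465.00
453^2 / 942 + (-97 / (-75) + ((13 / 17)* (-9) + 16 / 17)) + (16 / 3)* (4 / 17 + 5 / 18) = 778037149 / 3603150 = 215.93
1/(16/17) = 17/16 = 1.06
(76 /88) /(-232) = -19 /5104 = -0.00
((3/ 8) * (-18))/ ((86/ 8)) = -27/ 43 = -0.63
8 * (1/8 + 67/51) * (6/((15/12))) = 4696/85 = 55.25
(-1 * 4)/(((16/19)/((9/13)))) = -171/52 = -3.29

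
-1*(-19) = 19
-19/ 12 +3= 1.42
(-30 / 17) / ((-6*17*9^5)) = 5 / 17065161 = 0.00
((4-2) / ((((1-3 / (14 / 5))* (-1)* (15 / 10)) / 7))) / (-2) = -196 / 3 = -65.33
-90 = -90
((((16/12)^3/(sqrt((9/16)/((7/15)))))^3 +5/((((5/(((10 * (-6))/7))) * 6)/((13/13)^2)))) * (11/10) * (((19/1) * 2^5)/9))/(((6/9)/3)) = -3344/7 +196360536064 * sqrt(105)/597871125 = 2887.72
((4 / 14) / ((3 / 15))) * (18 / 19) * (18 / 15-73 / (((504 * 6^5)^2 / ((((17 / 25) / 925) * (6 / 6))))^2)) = 7967797377527842156606017751577837 / 4906097459311125031613890560000000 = 1.62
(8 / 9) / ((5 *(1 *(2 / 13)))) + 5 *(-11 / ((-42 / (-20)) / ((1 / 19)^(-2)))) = -9453.61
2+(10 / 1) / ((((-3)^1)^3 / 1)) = 44 / 27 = 1.63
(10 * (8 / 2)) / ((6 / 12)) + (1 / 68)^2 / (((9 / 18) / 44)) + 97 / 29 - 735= -10922725 / 16762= -651.64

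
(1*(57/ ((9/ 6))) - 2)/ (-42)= -6/ 7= -0.86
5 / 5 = 1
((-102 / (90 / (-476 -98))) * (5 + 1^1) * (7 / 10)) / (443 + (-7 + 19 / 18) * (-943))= 1229508 / 2721875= 0.45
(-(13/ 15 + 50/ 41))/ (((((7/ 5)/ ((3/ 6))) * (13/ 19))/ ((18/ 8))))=-73131/ 29848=-2.45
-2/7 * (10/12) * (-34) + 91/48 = 1119/112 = 9.99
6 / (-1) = -6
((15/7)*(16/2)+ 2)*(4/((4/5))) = 670/7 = 95.71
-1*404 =-404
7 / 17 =0.41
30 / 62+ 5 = 170 / 31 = 5.48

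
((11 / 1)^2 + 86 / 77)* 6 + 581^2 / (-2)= -25879361 / 154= -168047.80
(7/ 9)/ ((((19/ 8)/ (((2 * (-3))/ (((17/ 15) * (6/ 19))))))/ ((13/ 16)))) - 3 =-761/ 102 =-7.46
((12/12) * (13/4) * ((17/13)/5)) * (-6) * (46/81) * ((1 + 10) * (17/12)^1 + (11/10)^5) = -2016837823/40500000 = -49.80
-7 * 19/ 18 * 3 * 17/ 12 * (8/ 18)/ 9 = -2261/ 1458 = -1.55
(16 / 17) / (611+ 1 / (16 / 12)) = 64 / 41599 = 0.00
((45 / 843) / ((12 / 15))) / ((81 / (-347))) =-8675 / 30348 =-0.29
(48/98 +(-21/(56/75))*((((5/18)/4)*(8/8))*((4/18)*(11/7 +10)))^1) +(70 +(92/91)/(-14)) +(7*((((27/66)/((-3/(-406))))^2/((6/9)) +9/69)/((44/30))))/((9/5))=12256.61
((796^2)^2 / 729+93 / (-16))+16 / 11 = 70658584881113 / 128304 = 550712252.78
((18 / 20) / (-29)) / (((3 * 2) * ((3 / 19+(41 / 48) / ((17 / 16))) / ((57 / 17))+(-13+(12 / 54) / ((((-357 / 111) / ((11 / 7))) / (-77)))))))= 128877 / 108453620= 0.00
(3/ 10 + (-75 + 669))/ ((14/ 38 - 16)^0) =5943/ 10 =594.30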